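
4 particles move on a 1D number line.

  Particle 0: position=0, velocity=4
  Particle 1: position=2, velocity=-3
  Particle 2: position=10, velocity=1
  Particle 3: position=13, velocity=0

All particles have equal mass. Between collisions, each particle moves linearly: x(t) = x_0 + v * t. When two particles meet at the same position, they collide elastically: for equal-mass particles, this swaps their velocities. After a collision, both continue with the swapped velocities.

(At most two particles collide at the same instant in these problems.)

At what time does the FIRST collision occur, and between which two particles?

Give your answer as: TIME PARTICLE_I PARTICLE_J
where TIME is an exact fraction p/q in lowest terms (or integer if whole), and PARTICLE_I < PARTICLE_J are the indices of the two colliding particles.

Answer: 2/7 0 1

Derivation:
Pair (0,1): pos 0,2 vel 4,-3 -> gap=2, closing at 7/unit, collide at t=2/7
Pair (1,2): pos 2,10 vel -3,1 -> not approaching (rel speed -4 <= 0)
Pair (2,3): pos 10,13 vel 1,0 -> gap=3, closing at 1/unit, collide at t=3
Earliest collision: t=2/7 between 0 and 1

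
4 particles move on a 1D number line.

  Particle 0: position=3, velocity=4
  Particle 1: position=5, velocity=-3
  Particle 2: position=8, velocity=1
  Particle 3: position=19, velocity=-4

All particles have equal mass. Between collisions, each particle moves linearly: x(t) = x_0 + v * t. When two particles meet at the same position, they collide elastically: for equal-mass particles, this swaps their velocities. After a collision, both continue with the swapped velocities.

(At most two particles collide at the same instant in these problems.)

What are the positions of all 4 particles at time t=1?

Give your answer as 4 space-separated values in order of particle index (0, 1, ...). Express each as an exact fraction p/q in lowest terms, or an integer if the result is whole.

Answer: 2 7 9 15

Derivation:
Collision at t=2/7: particles 0 and 1 swap velocities; positions: p0=29/7 p1=29/7 p2=58/7 p3=125/7; velocities now: v0=-3 v1=4 v2=1 v3=-4
Advance to t=1 (no further collisions before then); velocities: v0=-3 v1=4 v2=1 v3=-4; positions = 2 7 9 15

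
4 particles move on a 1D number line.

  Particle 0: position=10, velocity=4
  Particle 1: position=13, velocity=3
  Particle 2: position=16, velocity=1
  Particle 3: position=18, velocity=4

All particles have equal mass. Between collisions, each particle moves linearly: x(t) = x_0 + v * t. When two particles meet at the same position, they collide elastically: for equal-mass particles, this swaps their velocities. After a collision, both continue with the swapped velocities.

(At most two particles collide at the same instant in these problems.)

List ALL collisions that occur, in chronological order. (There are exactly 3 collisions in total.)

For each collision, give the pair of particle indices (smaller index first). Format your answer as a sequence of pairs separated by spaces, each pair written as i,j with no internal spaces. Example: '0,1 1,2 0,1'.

Answer: 1,2 0,1 1,2

Derivation:
Collision at t=3/2: particles 1 and 2 swap velocities; positions: p0=16 p1=35/2 p2=35/2 p3=24; velocities now: v0=4 v1=1 v2=3 v3=4
Collision at t=2: particles 0 and 1 swap velocities; positions: p0=18 p1=18 p2=19 p3=26; velocities now: v0=1 v1=4 v2=3 v3=4
Collision at t=3: particles 1 and 2 swap velocities; positions: p0=19 p1=22 p2=22 p3=30; velocities now: v0=1 v1=3 v2=4 v3=4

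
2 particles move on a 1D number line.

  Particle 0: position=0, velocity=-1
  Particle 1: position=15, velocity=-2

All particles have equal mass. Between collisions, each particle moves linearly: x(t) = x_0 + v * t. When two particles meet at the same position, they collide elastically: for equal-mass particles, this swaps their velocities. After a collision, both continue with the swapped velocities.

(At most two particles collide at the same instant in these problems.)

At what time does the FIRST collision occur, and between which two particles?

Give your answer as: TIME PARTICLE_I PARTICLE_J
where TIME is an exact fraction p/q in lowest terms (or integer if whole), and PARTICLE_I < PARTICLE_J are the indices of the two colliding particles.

Answer: 15 0 1

Derivation:
Pair (0,1): pos 0,15 vel -1,-2 -> gap=15, closing at 1/unit, collide at t=15
Earliest collision: t=15 between 0 and 1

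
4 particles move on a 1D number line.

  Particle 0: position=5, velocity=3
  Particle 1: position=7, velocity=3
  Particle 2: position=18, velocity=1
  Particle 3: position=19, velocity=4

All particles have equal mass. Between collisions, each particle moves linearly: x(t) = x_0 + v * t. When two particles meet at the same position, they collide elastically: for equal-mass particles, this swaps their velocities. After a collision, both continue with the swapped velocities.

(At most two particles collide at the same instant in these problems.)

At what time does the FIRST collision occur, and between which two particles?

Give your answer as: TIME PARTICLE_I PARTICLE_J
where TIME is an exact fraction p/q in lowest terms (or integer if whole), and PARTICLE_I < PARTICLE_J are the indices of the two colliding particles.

Answer: 11/2 1 2

Derivation:
Pair (0,1): pos 5,7 vel 3,3 -> not approaching (rel speed 0 <= 0)
Pair (1,2): pos 7,18 vel 3,1 -> gap=11, closing at 2/unit, collide at t=11/2
Pair (2,3): pos 18,19 vel 1,4 -> not approaching (rel speed -3 <= 0)
Earliest collision: t=11/2 between 1 and 2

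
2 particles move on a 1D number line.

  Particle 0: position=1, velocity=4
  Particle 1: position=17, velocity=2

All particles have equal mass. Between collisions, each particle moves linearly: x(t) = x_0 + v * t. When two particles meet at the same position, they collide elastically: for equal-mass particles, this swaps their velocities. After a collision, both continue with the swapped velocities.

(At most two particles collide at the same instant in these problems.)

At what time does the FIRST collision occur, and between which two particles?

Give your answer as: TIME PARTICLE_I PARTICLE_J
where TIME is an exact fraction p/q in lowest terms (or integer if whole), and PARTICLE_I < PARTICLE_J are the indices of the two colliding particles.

Answer: 8 0 1

Derivation:
Pair (0,1): pos 1,17 vel 4,2 -> gap=16, closing at 2/unit, collide at t=8
Earliest collision: t=8 between 0 and 1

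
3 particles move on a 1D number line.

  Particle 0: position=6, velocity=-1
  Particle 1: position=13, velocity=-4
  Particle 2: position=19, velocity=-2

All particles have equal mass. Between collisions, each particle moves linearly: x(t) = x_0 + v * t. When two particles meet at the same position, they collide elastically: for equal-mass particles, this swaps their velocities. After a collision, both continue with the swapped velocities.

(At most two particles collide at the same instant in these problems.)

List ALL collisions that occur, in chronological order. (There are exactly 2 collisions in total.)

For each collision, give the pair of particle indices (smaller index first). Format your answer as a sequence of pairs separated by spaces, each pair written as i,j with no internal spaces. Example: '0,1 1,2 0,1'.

Answer: 0,1 1,2

Derivation:
Collision at t=7/3: particles 0 and 1 swap velocities; positions: p0=11/3 p1=11/3 p2=43/3; velocities now: v0=-4 v1=-1 v2=-2
Collision at t=13: particles 1 and 2 swap velocities; positions: p0=-39 p1=-7 p2=-7; velocities now: v0=-4 v1=-2 v2=-1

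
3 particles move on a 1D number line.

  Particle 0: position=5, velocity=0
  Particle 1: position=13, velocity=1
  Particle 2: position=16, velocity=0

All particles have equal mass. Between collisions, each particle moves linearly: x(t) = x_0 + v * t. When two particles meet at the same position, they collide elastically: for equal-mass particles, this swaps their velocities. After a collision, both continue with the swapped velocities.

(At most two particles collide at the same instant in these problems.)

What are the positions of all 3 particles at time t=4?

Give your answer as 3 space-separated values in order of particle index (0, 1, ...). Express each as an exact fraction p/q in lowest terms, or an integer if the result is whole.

Answer: 5 16 17

Derivation:
Collision at t=3: particles 1 and 2 swap velocities; positions: p0=5 p1=16 p2=16; velocities now: v0=0 v1=0 v2=1
Advance to t=4 (no further collisions before then); velocities: v0=0 v1=0 v2=1; positions = 5 16 17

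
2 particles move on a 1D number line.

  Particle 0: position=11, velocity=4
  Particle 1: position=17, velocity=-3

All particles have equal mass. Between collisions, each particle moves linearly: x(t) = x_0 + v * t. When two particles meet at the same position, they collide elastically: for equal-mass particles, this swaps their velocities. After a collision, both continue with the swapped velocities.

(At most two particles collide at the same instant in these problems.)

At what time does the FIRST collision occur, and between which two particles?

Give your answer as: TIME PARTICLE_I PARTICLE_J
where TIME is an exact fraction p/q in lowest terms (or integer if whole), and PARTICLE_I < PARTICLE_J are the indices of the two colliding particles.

Answer: 6/7 0 1

Derivation:
Pair (0,1): pos 11,17 vel 4,-3 -> gap=6, closing at 7/unit, collide at t=6/7
Earliest collision: t=6/7 between 0 and 1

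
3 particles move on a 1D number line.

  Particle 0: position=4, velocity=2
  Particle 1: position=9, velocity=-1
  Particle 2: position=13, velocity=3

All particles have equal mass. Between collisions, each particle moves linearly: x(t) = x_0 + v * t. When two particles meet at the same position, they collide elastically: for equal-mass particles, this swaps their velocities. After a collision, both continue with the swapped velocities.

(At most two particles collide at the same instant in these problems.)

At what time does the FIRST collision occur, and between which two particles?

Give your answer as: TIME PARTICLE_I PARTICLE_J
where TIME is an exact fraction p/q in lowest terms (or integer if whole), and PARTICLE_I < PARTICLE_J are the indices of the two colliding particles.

Answer: 5/3 0 1

Derivation:
Pair (0,1): pos 4,9 vel 2,-1 -> gap=5, closing at 3/unit, collide at t=5/3
Pair (1,2): pos 9,13 vel -1,3 -> not approaching (rel speed -4 <= 0)
Earliest collision: t=5/3 between 0 and 1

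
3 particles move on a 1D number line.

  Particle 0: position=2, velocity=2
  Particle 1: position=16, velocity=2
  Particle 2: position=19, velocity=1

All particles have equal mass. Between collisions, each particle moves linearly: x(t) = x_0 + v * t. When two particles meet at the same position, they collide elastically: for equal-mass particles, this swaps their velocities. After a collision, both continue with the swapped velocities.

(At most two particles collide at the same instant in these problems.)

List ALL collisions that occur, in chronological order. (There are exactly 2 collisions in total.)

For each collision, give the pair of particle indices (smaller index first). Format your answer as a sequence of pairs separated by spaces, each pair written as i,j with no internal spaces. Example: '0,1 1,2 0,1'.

Collision at t=3: particles 1 and 2 swap velocities; positions: p0=8 p1=22 p2=22; velocities now: v0=2 v1=1 v2=2
Collision at t=17: particles 0 and 1 swap velocities; positions: p0=36 p1=36 p2=50; velocities now: v0=1 v1=2 v2=2

Answer: 1,2 0,1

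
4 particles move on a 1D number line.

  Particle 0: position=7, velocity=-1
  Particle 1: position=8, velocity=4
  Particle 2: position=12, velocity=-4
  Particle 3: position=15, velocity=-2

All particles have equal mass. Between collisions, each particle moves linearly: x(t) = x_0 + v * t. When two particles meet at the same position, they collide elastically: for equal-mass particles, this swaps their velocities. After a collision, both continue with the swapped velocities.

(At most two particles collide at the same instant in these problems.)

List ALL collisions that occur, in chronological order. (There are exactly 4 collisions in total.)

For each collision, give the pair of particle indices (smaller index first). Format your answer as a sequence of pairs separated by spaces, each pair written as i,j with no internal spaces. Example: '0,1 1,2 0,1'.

Answer: 1,2 2,3 0,1 1,2

Derivation:
Collision at t=1/2: particles 1 and 2 swap velocities; positions: p0=13/2 p1=10 p2=10 p3=14; velocities now: v0=-1 v1=-4 v2=4 v3=-2
Collision at t=7/6: particles 2 and 3 swap velocities; positions: p0=35/6 p1=22/3 p2=38/3 p3=38/3; velocities now: v0=-1 v1=-4 v2=-2 v3=4
Collision at t=5/3: particles 0 and 1 swap velocities; positions: p0=16/3 p1=16/3 p2=35/3 p3=44/3; velocities now: v0=-4 v1=-1 v2=-2 v3=4
Collision at t=8: particles 1 and 2 swap velocities; positions: p0=-20 p1=-1 p2=-1 p3=40; velocities now: v0=-4 v1=-2 v2=-1 v3=4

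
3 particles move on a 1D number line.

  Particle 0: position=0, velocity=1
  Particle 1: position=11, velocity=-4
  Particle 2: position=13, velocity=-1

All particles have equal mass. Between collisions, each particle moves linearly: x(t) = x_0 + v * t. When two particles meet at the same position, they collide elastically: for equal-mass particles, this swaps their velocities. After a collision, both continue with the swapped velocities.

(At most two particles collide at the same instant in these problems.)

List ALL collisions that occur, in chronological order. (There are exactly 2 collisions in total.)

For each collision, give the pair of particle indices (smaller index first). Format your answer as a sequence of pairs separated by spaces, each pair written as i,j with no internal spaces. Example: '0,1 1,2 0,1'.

Collision at t=11/5: particles 0 and 1 swap velocities; positions: p0=11/5 p1=11/5 p2=54/5; velocities now: v0=-4 v1=1 v2=-1
Collision at t=13/2: particles 1 and 2 swap velocities; positions: p0=-15 p1=13/2 p2=13/2; velocities now: v0=-4 v1=-1 v2=1

Answer: 0,1 1,2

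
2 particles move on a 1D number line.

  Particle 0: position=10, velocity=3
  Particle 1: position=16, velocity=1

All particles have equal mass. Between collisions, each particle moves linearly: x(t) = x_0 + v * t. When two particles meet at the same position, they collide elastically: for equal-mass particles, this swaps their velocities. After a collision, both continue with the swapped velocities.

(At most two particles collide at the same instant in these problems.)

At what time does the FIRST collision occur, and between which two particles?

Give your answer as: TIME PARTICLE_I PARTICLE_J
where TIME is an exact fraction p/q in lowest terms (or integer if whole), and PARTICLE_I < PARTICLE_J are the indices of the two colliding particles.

Answer: 3 0 1

Derivation:
Pair (0,1): pos 10,16 vel 3,1 -> gap=6, closing at 2/unit, collide at t=3
Earliest collision: t=3 between 0 and 1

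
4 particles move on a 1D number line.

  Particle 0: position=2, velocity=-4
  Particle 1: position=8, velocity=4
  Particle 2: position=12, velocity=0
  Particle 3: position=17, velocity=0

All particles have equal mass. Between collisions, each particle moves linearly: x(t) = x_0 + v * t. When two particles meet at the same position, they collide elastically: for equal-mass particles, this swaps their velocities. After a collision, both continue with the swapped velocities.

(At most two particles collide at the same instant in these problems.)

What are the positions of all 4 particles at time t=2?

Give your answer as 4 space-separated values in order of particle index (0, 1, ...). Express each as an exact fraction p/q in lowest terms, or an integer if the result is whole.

Answer: -6 12 16 17

Derivation:
Collision at t=1: particles 1 and 2 swap velocities; positions: p0=-2 p1=12 p2=12 p3=17; velocities now: v0=-4 v1=0 v2=4 v3=0
Advance to t=2 (no further collisions before then); velocities: v0=-4 v1=0 v2=4 v3=0; positions = -6 12 16 17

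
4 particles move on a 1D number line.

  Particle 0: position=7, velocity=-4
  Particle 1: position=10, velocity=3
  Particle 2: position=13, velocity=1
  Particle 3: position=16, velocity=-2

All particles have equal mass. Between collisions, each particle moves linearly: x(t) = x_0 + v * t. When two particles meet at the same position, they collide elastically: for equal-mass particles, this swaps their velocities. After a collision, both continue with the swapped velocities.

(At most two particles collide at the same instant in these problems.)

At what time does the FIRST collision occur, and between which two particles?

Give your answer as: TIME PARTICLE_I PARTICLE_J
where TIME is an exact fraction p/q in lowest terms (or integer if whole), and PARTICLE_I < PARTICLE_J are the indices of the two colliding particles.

Answer: 1 2 3

Derivation:
Pair (0,1): pos 7,10 vel -4,3 -> not approaching (rel speed -7 <= 0)
Pair (1,2): pos 10,13 vel 3,1 -> gap=3, closing at 2/unit, collide at t=3/2
Pair (2,3): pos 13,16 vel 1,-2 -> gap=3, closing at 3/unit, collide at t=1
Earliest collision: t=1 between 2 and 3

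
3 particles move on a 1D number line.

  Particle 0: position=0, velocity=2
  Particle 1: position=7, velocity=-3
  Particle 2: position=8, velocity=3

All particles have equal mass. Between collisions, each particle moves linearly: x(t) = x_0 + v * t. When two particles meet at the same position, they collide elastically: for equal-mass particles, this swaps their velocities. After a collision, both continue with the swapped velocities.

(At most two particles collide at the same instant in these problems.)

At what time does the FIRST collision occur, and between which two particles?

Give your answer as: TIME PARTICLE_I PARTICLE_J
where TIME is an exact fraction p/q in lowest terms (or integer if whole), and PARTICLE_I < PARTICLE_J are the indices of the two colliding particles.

Answer: 7/5 0 1

Derivation:
Pair (0,1): pos 0,7 vel 2,-3 -> gap=7, closing at 5/unit, collide at t=7/5
Pair (1,2): pos 7,8 vel -3,3 -> not approaching (rel speed -6 <= 0)
Earliest collision: t=7/5 between 0 and 1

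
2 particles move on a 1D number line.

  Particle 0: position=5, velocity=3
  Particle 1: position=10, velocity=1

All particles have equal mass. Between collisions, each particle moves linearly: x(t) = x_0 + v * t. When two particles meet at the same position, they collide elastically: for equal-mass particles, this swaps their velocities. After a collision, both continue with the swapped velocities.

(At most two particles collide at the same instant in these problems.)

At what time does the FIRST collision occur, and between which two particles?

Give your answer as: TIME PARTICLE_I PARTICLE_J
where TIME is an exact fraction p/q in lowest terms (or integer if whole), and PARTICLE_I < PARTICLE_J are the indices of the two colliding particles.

Answer: 5/2 0 1

Derivation:
Pair (0,1): pos 5,10 vel 3,1 -> gap=5, closing at 2/unit, collide at t=5/2
Earliest collision: t=5/2 between 0 and 1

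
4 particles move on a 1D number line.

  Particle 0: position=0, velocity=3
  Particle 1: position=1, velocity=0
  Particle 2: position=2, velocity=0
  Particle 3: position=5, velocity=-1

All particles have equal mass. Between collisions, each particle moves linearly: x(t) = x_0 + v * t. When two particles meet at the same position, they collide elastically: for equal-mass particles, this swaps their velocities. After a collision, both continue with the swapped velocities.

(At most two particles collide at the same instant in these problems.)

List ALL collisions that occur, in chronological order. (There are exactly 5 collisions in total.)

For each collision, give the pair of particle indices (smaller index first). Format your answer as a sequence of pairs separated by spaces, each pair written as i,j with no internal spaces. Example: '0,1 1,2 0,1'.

Answer: 0,1 1,2 2,3 1,2 0,1

Derivation:
Collision at t=1/3: particles 0 and 1 swap velocities; positions: p0=1 p1=1 p2=2 p3=14/3; velocities now: v0=0 v1=3 v2=0 v3=-1
Collision at t=2/3: particles 1 and 2 swap velocities; positions: p0=1 p1=2 p2=2 p3=13/3; velocities now: v0=0 v1=0 v2=3 v3=-1
Collision at t=5/4: particles 2 and 3 swap velocities; positions: p0=1 p1=2 p2=15/4 p3=15/4; velocities now: v0=0 v1=0 v2=-1 v3=3
Collision at t=3: particles 1 and 2 swap velocities; positions: p0=1 p1=2 p2=2 p3=9; velocities now: v0=0 v1=-1 v2=0 v3=3
Collision at t=4: particles 0 and 1 swap velocities; positions: p0=1 p1=1 p2=2 p3=12; velocities now: v0=-1 v1=0 v2=0 v3=3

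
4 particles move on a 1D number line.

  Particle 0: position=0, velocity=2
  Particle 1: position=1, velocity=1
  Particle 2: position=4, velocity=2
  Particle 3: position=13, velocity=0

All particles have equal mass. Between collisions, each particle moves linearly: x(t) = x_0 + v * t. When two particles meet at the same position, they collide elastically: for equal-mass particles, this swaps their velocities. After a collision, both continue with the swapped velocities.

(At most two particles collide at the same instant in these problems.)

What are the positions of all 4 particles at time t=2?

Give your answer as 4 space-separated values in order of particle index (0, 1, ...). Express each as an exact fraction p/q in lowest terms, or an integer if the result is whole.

Collision at t=1: particles 0 and 1 swap velocities; positions: p0=2 p1=2 p2=6 p3=13; velocities now: v0=1 v1=2 v2=2 v3=0
Advance to t=2 (no further collisions before then); velocities: v0=1 v1=2 v2=2 v3=0; positions = 3 4 8 13

Answer: 3 4 8 13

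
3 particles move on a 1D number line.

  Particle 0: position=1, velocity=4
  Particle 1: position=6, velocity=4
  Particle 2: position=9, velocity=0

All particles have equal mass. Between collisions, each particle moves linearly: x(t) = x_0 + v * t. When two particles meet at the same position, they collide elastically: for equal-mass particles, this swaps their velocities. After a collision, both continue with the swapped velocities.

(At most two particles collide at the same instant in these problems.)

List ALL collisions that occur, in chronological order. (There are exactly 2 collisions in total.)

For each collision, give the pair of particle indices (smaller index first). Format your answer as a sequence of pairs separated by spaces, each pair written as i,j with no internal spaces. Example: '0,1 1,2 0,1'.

Collision at t=3/4: particles 1 and 2 swap velocities; positions: p0=4 p1=9 p2=9; velocities now: v0=4 v1=0 v2=4
Collision at t=2: particles 0 and 1 swap velocities; positions: p0=9 p1=9 p2=14; velocities now: v0=0 v1=4 v2=4

Answer: 1,2 0,1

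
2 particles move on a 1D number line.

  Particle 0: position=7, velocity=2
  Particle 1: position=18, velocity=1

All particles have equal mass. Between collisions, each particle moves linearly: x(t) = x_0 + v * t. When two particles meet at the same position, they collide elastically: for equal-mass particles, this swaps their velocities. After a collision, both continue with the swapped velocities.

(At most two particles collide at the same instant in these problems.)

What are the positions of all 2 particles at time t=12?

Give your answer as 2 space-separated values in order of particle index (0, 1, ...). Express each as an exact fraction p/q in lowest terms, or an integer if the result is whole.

Collision at t=11: particles 0 and 1 swap velocities; positions: p0=29 p1=29; velocities now: v0=1 v1=2
Advance to t=12 (no further collisions before then); velocities: v0=1 v1=2; positions = 30 31

Answer: 30 31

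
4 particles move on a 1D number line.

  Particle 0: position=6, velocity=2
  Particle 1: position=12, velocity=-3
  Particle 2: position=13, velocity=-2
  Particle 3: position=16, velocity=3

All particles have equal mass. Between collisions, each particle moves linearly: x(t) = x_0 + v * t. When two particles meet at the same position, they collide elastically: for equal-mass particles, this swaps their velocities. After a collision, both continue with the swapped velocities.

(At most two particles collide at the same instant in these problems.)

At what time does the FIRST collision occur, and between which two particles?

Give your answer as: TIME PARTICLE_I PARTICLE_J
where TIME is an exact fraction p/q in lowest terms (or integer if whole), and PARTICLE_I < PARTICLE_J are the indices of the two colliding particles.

Answer: 6/5 0 1

Derivation:
Pair (0,1): pos 6,12 vel 2,-3 -> gap=6, closing at 5/unit, collide at t=6/5
Pair (1,2): pos 12,13 vel -3,-2 -> not approaching (rel speed -1 <= 0)
Pair (2,3): pos 13,16 vel -2,3 -> not approaching (rel speed -5 <= 0)
Earliest collision: t=6/5 between 0 and 1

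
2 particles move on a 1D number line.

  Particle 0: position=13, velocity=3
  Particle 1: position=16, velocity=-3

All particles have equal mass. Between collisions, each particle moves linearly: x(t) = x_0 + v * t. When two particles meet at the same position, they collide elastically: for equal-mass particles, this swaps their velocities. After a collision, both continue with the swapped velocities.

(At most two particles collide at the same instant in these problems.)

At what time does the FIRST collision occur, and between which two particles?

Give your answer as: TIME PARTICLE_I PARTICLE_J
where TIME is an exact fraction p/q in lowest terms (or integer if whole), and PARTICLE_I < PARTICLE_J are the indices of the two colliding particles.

Pair (0,1): pos 13,16 vel 3,-3 -> gap=3, closing at 6/unit, collide at t=1/2
Earliest collision: t=1/2 between 0 and 1

Answer: 1/2 0 1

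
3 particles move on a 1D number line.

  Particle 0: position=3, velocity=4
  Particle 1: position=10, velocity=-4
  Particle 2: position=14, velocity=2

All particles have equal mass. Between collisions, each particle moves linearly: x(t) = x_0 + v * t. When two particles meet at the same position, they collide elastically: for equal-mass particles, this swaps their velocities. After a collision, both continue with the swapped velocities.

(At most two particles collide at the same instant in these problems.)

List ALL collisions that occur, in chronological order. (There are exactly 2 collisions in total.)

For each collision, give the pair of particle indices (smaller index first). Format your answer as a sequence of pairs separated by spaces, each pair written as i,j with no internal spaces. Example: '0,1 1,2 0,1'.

Answer: 0,1 1,2

Derivation:
Collision at t=7/8: particles 0 and 1 swap velocities; positions: p0=13/2 p1=13/2 p2=63/4; velocities now: v0=-4 v1=4 v2=2
Collision at t=11/2: particles 1 and 2 swap velocities; positions: p0=-12 p1=25 p2=25; velocities now: v0=-4 v1=2 v2=4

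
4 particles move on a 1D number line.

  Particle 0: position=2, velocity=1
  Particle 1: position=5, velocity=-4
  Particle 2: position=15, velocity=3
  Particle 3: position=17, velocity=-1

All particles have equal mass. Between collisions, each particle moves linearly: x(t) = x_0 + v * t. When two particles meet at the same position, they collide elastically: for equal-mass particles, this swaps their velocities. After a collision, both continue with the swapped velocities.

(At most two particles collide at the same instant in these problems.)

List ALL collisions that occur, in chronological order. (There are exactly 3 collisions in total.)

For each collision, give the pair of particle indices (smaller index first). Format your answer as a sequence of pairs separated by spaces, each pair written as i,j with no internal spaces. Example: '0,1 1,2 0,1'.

Answer: 2,3 0,1 1,2

Derivation:
Collision at t=1/2: particles 2 and 3 swap velocities; positions: p0=5/2 p1=3 p2=33/2 p3=33/2; velocities now: v0=1 v1=-4 v2=-1 v3=3
Collision at t=3/5: particles 0 and 1 swap velocities; positions: p0=13/5 p1=13/5 p2=82/5 p3=84/5; velocities now: v0=-4 v1=1 v2=-1 v3=3
Collision at t=15/2: particles 1 and 2 swap velocities; positions: p0=-25 p1=19/2 p2=19/2 p3=75/2; velocities now: v0=-4 v1=-1 v2=1 v3=3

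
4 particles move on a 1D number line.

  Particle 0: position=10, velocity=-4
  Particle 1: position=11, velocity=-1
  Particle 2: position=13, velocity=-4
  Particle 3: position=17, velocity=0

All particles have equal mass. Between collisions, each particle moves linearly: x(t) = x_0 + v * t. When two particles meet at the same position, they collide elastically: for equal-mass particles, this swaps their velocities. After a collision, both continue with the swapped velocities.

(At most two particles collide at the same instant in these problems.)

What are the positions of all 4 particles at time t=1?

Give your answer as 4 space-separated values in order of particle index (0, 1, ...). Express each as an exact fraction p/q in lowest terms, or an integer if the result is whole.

Answer: 6 9 10 17

Derivation:
Collision at t=2/3: particles 1 and 2 swap velocities; positions: p0=22/3 p1=31/3 p2=31/3 p3=17; velocities now: v0=-4 v1=-4 v2=-1 v3=0
Advance to t=1 (no further collisions before then); velocities: v0=-4 v1=-4 v2=-1 v3=0; positions = 6 9 10 17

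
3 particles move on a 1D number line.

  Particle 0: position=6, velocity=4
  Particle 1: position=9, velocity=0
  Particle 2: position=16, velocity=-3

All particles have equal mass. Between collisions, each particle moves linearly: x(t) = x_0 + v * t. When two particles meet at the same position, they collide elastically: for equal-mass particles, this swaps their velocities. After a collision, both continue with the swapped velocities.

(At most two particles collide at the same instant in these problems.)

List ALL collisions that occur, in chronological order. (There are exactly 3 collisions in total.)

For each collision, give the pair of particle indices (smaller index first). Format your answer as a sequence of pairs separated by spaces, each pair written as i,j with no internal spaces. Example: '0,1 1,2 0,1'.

Collision at t=3/4: particles 0 and 1 swap velocities; positions: p0=9 p1=9 p2=55/4; velocities now: v0=0 v1=4 v2=-3
Collision at t=10/7: particles 1 and 2 swap velocities; positions: p0=9 p1=82/7 p2=82/7; velocities now: v0=0 v1=-3 v2=4
Collision at t=7/3: particles 0 and 1 swap velocities; positions: p0=9 p1=9 p2=46/3; velocities now: v0=-3 v1=0 v2=4

Answer: 0,1 1,2 0,1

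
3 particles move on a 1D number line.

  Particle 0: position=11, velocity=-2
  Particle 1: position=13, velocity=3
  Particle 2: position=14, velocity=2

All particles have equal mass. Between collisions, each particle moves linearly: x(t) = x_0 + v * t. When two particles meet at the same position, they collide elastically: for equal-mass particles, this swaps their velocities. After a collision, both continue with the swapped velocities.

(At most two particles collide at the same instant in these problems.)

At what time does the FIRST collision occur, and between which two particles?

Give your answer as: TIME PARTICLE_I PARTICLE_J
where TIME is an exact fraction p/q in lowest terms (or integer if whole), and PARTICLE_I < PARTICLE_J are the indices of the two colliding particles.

Answer: 1 1 2

Derivation:
Pair (0,1): pos 11,13 vel -2,3 -> not approaching (rel speed -5 <= 0)
Pair (1,2): pos 13,14 vel 3,2 -> gap=1, closing at 1/unit, collide at t=1
Earliest collision: t=1 between 1 and 2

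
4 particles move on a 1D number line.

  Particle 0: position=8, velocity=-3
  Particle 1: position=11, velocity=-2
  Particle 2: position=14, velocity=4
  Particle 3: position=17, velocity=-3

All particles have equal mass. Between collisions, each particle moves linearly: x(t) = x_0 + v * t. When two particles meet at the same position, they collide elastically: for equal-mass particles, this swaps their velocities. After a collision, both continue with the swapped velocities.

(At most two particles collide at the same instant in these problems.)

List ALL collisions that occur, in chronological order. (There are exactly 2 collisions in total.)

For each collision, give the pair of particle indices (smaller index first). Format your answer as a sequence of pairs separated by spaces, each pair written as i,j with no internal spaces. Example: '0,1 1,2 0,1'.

Collision at t=3/7: particles 2 and 3 swap velocities; positions: p0=47/7 p1=71/7 p2=110/7 p3=110/7; velocities now: v0=-3 v1=-2 v2=-3 v3=4
Collision at t=6: particles 1 and 2 swap velocities; positions: p0=-10 p1=-1 p2=-1 p3=38; velocities now: v0=-3 v1=-3 v2=-2 v3=4

Answer: 2,3 1,2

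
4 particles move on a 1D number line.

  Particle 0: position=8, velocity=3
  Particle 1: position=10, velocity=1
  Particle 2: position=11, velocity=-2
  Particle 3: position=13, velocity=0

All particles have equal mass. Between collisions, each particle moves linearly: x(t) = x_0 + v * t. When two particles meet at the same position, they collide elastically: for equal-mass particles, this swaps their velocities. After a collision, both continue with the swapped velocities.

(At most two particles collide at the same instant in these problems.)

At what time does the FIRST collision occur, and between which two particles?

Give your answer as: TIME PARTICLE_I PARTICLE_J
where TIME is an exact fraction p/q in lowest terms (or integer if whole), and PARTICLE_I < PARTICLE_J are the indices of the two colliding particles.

Answer: 1/3 1 2

Derivation:
Pair (0,1): pos 8,10 vel 3,1 -> gap=2, closing at 2/unit, collide at t=1
Pair (1,2): pos 10,11 vel 1,-2 -> gap=1, closing at 3/unit, collide at t=1/3
Pair (2,3): pos 11,13 vel -2,0 -> not approaching (rel speed -2 <= 0)
Earliest collision: t=1/3 between 1 and 2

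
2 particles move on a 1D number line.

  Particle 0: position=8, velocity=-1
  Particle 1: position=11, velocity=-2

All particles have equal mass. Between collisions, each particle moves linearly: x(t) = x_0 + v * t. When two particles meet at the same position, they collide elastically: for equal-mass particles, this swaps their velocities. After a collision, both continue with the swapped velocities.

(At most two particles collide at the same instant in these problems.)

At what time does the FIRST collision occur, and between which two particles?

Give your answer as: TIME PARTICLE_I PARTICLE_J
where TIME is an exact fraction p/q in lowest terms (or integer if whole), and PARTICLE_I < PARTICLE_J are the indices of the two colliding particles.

Pair (0,1): pos 8,11 vel -1,-2 -> gap=3, closing at 1/unit, collide at t=3
Earliest collision: t=3 between 0 and 1

Answer: 3 0 1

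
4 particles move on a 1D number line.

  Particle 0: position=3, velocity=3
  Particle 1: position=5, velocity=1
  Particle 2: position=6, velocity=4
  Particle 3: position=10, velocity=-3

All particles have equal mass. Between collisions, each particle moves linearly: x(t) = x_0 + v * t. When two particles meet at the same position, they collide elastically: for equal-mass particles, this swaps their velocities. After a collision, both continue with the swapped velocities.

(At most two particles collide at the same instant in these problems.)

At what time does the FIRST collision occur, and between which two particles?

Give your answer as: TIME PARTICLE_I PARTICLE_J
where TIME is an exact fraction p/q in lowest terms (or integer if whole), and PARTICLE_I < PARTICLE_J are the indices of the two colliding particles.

Answer: 4/7 2 3

Derivation:
Pair (0,1): pos 3,5 vel 3,1 -> gap=2, closing at 2/unit, collide at t=1
Pair (1,2): pos 5,6 vel 1,4 -> not approaching (rel speed -3 <= 0)
Pair (2,3): pos 6,10 vel 4,-3 -> gap=4, closing at 7/unit, collide at t=4/7
Earliest collision: t=4/7 between 2 and 3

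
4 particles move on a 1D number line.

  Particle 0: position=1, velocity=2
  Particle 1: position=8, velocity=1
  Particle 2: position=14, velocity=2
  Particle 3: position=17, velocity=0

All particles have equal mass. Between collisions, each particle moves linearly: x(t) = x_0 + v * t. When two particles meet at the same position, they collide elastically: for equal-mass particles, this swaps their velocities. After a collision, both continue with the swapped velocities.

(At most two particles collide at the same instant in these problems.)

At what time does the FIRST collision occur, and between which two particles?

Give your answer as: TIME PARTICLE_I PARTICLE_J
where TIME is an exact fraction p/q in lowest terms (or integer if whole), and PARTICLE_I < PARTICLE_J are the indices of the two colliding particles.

Answer: 3/2 2 3

Derivation:
Pair (0,1): pos 1,8 vel 2,1 -> gap=7, closing at 1/unit, collide at t=7
Pair (1,2): pos 8,14 vel 1,2 -> not approaching (rel speed -1 <= 0)
Pair (2,3): pos 14,17 vel 2,0 -> gap=3, closing at 2/unit, collide at t=3/2
Earliest collision: t=3/2 between 2 and 3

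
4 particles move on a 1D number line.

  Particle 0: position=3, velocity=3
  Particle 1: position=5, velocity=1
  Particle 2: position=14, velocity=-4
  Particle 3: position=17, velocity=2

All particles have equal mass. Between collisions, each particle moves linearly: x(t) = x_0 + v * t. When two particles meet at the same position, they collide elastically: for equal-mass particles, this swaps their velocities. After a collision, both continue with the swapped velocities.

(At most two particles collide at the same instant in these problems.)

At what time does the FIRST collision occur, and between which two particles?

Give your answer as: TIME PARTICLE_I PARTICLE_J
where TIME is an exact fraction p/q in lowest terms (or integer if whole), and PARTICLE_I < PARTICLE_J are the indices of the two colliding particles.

Answer: 1 0 1

Derivation:
Pair (0,1): pos 3,5 vel 3,1 -> gap=2, closing at 2/unit, collide at t=1
Pair (1,2): pos 5,14 vel 1,-4 -> gap=9, closing at 5/unit, collide at t=9/5
Pair (2,3): pos 14,17 vel -4,2 -> not approaching (rel speed -6 <= 0)
Earliest collision: t=1 between 0 and 1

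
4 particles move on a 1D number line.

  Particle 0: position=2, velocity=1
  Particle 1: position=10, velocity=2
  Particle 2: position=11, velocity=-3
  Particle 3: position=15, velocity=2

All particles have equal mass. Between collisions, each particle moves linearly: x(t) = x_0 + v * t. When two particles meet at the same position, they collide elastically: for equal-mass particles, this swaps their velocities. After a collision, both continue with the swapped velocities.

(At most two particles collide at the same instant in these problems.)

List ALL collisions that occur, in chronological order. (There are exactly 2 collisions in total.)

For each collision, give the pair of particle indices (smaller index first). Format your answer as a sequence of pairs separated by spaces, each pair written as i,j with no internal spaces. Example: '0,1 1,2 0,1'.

Collision at t=1/5: particles 1 and 2 swap velocities; positions: p0=11/5 p1=52/5 p2=52/5 p3=77/5; velocities now: v0=1 v1=-3 v2=2 v3=2
Collision at t=9/4: particles 0 and 1 swap velocities; positions: p0=17/4 p1=17/4 p2=29/2 p3=39/2; velocities now: v0=-3 v1=1 v2=2 v3=2

Answer: 1,2 0,1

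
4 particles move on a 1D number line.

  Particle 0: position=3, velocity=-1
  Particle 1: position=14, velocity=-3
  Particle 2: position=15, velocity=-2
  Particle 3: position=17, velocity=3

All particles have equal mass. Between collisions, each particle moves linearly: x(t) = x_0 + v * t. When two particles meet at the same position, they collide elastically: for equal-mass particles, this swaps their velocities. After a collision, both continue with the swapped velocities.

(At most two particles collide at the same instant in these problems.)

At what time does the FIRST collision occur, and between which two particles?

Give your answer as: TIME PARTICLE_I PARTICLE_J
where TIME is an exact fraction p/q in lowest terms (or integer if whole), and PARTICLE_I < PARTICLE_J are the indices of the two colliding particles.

Answer: 11/2 0 1

Derivation:
Pair (0,1): pos 3,14 vel -1,-3 -> gap=11, closing at 2/unit, collide at t=11/2
Pair (1,2): pos 14,15 vel -3,-2 -> not approaching (rel speed -1 <= 0)
Pair (2,3): pos 15,17 vel -2,3 -> not approaching (rel speed -5 <= 0)
Earliest collision: t=11/2 between 0 and 1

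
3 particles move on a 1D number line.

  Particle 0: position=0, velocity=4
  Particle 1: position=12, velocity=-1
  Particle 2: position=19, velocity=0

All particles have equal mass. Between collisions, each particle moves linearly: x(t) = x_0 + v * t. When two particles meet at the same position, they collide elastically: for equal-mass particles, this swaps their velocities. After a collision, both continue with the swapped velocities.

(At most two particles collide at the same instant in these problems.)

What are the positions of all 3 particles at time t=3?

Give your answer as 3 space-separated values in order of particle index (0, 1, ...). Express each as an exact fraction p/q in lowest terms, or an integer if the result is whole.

Answer: 9 12 19

Derivation:
Collision at t=12/5: particles 0 and 1 swap velocities; positions: p0=48/5 p1=48/5 p2=19; velocities now: v0=-1 v1=4 v2=0
Advance to t=3 (no further collisions before then); velocities: v0=-1 v1=4 v2=0; positions = 9 12 19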